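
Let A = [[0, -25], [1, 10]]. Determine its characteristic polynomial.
xI - A = [[x, 25], [-1, x - 10]].

Expanding det(xI - A) along the first row:
det(xI - A) = + (x)·det([[x - 10]]) - (25)·det([[-1]]).

Evaluating gives χ_A(x) = x^2 - 10x + 25 = (x - 5)^2.

χ_A(x) = (x - 5)^2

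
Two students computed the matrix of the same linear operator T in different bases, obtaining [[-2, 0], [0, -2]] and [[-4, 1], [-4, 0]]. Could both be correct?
No.

Both have characteristic polynomial (x + 2)^2, but the minimal polynomial of A is x + 2 while the minimal polynomial of B is (x + 2)^2. The minimal polynomial is a similarity invariant, so A and B are not similar.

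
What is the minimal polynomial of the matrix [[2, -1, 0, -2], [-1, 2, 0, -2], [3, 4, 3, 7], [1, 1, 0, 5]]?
The characteristic polynomial factors as (x - 3)^4. The minimal polynomial is ∏(x - λ)^{k_λ} where k_λ is the size of the largest Jordan block at λ.

For λ = 3: rank(A - 3I) = 2, and the largest Jordan block has size 2 (the smallest k with rank((A - 3I)^k) = rank((A - 3I)^(k+1))).

So m_A(x) = (x - 3)^2.

m_A(x) = (x - 3)^2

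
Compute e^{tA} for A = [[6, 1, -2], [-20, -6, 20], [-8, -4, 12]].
e^{tA} = [[(2*t + 1)*e^{4*t}, t*e^{4*t}, -2*t*e^{4*t}], [-20*t*e^{4*t}, (1 - 10*t)*e^{4*t}, 20*t*e^{4*t}], [-8*t*e^{4*t}, -4*t*e^{4*t}, (8*t + 1)*e^{4*t}]]

A has Jordan form J = [[4, 1, 0], [0, 4, 0], [0, 0, 4]] with A = PJP^{-1}, so e^{tA} = P e^{tJ} P^{-1}.

For a Jordan block J_k(λ), e^{tJ_k(λ)} = e^{λt} · (I + tN + t^2 N^2/2! + ... + t^{k-1} N^{k-1}/(k-1)!) where N is the nilpotent superdiagonal part.

Assembling the blocks and conjugating back gives the entries of e^{tA} as shown above.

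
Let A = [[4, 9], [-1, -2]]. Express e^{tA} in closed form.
e^{tA} = [[(3*t + 1)*e^{t}, 9*t*e^{t}], [-t*e^{t}, (1 - 3*t)*e^{t}]]

A has Jordan form J = [[1, 1], [0, 1]] with A = PJP^{-1}, so e^{tA} = P e^{tJ} P^{-1}.

For a Jordan block J_k(λ), e^{tJ_k(λ)} = e^{λt} · (I + tN + t^2 N^2/2! + ... + t^{k-1} N^{k-1}/(k-1)!) where N is the nilpotent superdiagonal part.

Assembling the blocks and conjugating back gives the entries of e^{tA} as shown above.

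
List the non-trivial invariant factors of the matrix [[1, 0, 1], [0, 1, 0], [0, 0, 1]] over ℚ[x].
x - 1, (x - 1)^2

The Jordan structure of A has elementary divisors (x - 1)^2, (x - 1). Arranging the block sizes at each eigenvalue in decreasing order and taking row products gives the invariant factors.

Invariant factors (smallest first, each dividing the next): x - 1, (x - 1)^2.

Check: the last factor (x - 1)^2 is the minimal polynomial, and the product (x - 1)^3 is the characteristic polynomial.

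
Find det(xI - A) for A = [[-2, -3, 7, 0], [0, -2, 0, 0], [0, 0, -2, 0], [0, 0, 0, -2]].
xI - A = [[x + 2, 3, -7, 0], [0, x + 2, 0, 0], [0, 0, x + 2, 0], [0, 0, 0, x + 2]].

Expanding det(xI - A) along the first row:
det(xI - A) = + (x + 2)·det([[x + 2, 0, 0], [0, x + 2, 0], [0, 0, x + 2]]) - (3)·det([[0, 0, 0], [0, x + 2, 0], [0, 0, x + 2]]) + (-7)·det([[0, x + 2, 0], [0, 0, 0], [0, 0, x + 2]]) - (0)·det([[0, x + 2, 0], [0, 0, x + 2], [0, 0, 0]]).

Evaluating gives χ_A(x) = x^4 + 8x^3 + 24x^2 + 32x + 16 = (x + 2)^4.

χ_A(x) = (x + 2)^4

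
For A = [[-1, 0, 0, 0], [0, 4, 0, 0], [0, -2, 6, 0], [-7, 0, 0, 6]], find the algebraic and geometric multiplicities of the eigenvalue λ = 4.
algebraic multiplicity 1, geometric multiplicity 1

The characteristic polynomial is (x - 6)^2(x - 4)(x + 1), so the factor x - 4 appears with exponent 1: the algebraic multiplicity is 1.

rank(A - 4I) = 3, so the eigenspace has dimension 4 - 3 = 1: the geometric multiplicity is 1.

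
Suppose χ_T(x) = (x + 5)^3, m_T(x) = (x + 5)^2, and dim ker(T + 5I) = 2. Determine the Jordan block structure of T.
Jordan blocks: (-5, 2), (-5, 1)

λ = -5: algebraic multiplicity 3 (exponent in χ_T), largest block size 2 (exponent in m_T), 2 blocks (geometric multiplicity). These force block sizes [2, 1].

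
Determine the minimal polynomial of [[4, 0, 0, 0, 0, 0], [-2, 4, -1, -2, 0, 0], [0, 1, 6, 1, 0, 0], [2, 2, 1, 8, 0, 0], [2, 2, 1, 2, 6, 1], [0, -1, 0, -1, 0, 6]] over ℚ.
The characteristic polynomial factors as (x - 6)^5(x - 4). The minimal polynomial is ∏(x - λ)^{k_λ} where k_λ is the size of the largest Jordan block at λ.

For λ = 4: rank(A - 4I) = 5, and the largest Jordan block has size 1 (the smallest k with rank((A - 4I)^k) = rank((A - 4I)^(k+1))).
For λ = 6: rank(A - 6I) = 4, and the largest Jordan block has size 3 (the smallest k with rank((A - 6I)^k) = rank((A - 6I)^(k+1))).

So m_A(x) = (x - 6)^3(x - 4).

m_A(x) = (x - 6)^3(x - 4)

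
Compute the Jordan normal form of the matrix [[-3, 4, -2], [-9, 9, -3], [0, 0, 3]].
J = [[3, 1, 0], [0, 3, 0], [0, 0, 3]]

The characteristic polynomial is det(xI - A) = (x - 3)^3, so the eigenvalues are 3 (algebraic multiplicity 3).

For λ = 3: rank(A - 3I) = 1, rank((A - 3I)^2) = 0. The eigenspace has dimension 3 - 1 = 2, so there are 2 Jordan blocks; the rank sequence gives block sizes [2, 1].

Assembling the blocks gives the Jordan form J above.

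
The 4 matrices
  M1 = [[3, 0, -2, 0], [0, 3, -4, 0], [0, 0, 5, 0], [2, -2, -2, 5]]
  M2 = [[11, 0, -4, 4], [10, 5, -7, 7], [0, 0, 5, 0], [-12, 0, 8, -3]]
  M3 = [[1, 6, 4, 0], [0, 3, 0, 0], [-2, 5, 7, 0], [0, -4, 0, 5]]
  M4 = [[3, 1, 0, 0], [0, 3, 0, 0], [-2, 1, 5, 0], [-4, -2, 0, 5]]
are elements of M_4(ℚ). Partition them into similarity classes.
Characteristic polynomials: χ_{M1} = (x - 5)^2(x - 3)^2, χ_{M2} = (x - 5)^3(x - 3), χ_{M3} = (x - 5)^2(x - 3)^2, χ_{M4} = (x - 5)^2(x - 3)^2.

{M1}: invariant factors (x - 5)(x - 3), (x - 5)(x - 3).

{M2}: invariant factors x - 5, (x - 5)^2(x - 3).

{M3, M4}: invariant factors x - 5, (x - 5)(x - 3)^2.

Matrices are similar if and only if their invariant-factor lists agree; the partition into similarity classes is {M1}, {M2}, {M3, M4}.

3 classes: {M1}, {M2}, {M3, M4}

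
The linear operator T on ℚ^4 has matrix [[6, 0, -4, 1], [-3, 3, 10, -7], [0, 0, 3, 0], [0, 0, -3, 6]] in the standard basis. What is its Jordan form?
The characteristic polynomial is det(xI - A) = (x - 6)^2(x - 3)^2, so the eigenvalues are 3 (algebraic multiplicity 2), 6 (algebraic multiplicity 2).

For λ = 3: rank(A - 3I) = 2. The eigenspace has dimension 4 - 2 = 2, so there are 2 Jordan blocks; the rank sequence gives block sizes [1, 1].

For λ = 6: rank(A - 6I) = 3, rank((A - 6I)^2) = 2. The eigenspace has dimension 4 - 3 = 1, so there is 1 Jordan block; the rank sequence gives block sizes [2].

Assembling the blocks gives the Jordan form J above.

J = [[3, 0, 0, 0], [0, 3, 0, 0], [0, 0, 6, 1], [0, 0, 0, 6]]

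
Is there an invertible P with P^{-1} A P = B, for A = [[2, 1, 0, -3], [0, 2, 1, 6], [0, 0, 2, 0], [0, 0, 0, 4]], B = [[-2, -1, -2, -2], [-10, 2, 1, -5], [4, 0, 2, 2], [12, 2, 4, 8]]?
Yes.

Two matrices over a field are similar if and only if they have the same invariant factors.

Both A and B have characteristic polynomial (x - 4)(x - 2)^3 and minimal polynomial (x - 4)(x - 2)^3. Computing further, both have invariant factors (x - 4)(x - 2)^3. Hence A and B are similar.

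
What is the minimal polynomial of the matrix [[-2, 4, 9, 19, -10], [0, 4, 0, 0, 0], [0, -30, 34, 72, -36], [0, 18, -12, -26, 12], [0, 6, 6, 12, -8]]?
The characteristic polynomial factors as (x - 4)^2(x + 2)^3. The minimal polynomial is ∏(x - λ)^{k_λ} where k_λ is the size of the largest Jordan block at λ.

For λ = -2: rank(A + 2I) = 3, and the largest Jordan block has size 2 (the smallest k with rank((A + 2I)^k) = rank((A + 2I)^(k+1))).
For λ = 4: rank(A - 4I) = 3, and the largest Jordan block has size 1 (the smallest k with rank((A - 4I)^k) = rank((A - 4I)^(k+1))).

So m_A(x) = (x - 4)(x + 2)^2.

m_A(x) = (x - 4)(x + 2)^2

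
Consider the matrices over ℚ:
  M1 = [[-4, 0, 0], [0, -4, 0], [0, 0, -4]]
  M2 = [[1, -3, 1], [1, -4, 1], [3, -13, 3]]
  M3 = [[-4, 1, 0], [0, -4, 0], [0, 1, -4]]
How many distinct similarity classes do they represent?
Characteristic polynomials: χ_{M1} = (x + 4)^3, χ_{M2} = x^3, χ_{M3} = (x + 4)^3.

{M1}: invariant factors x + 4, x + 4, x + 4.

{M2}: invariant factors x^3.

{M3}: invariant factors x + 4, (x + 4)^2.

Matrices are similar if and only if their invariant-factor lists agree; the partition into similarity classes is {M1}, {M2}, {M3}.

3 classes: {M1}, {M2}, {M3}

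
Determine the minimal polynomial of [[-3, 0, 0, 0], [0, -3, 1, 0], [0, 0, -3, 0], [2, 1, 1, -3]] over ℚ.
The characteristic polynomial factors as (x + 3)^4. The minimal polynomial is ∏(x - λ)^{k_λ} where k_λ is the size of the largest Jordan block at λ.

For λ = -3: rank(A + 3I) = 2, and the largest Jordan block has size 3 (the smallest k with rank((A + 3I)^k) = rank((A + 3I)^(k+1))).

So m_A(x) = (x + 3)^3.

m_A(x) = (x + 3)^3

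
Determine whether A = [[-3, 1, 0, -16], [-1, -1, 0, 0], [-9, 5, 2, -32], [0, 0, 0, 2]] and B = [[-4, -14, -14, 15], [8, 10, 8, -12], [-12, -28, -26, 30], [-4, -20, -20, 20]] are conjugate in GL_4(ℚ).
Yes.

Two matrices over a field are similar if and only if they have the same invariant factors.

Both A and B have characteristic polynomial (x - 2)^2(x + 2)^2 and minimal polynomial (x - 2)(x + 2)^2. Computing further, both have invariant factors x - 2, (x - 2)(x + 2)^2. Hence A and B are similar.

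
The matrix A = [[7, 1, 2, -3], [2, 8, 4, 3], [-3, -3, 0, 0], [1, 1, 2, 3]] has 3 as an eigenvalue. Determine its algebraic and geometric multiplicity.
The characteristic polynomial is (x - 6)^2(x - 3)^2, so the factor x - 3 appears with exponent 2: the algebraic multiplicity is 2.

rank(A - 3I) = 3, so the eigenspace has dimension 4 - 3 = 1: the geometric multiplicity is 1.

Since 1 < 2, A is not diagonalizable.

algebraic multiplicity 2, geometric multiplicity 1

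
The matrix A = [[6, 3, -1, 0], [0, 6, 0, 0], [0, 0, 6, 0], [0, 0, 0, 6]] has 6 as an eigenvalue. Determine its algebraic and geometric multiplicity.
The characteristic polynomial is (x - 6)^4, so the factor x - 6 appears with exponent 4: the algebraic multiplicity is 4.

rank(A - 6I) = 1, so the eigenspace has dimension 4 - 1 = 3: the geometric multiplicity is 3.

Since 3 < 4, A is not diagonalizable.

algebraic multiplicity 4, geometric multiplicity 3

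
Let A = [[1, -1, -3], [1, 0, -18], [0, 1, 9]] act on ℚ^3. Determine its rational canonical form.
R = [[0, 0, 24], [1, 0, -28], [0, 1, 10]]

The invariant factors of A (the non-unit diagonal entries of the Smith normal form of xI - A over ℚ[x]) are (x - 6)(x - 2)^2, each dividing the next. The characteristic polynomial is their product, (x - 6)(x - 2)^2.

The rational canonical form is the block-diagonal matrix of companion matrices C(f_i):
R = [[0, 0, 24], [1, 0, -28], [0, 1, 10]].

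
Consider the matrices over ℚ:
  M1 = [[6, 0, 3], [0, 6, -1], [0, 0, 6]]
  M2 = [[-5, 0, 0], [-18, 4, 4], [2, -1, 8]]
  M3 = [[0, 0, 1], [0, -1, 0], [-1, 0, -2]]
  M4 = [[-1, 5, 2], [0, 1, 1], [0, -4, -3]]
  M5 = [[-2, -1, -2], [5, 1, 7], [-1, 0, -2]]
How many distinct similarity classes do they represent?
4 classes: {M1}, {M2}, {M3}, {M4, M5}

Characteristic polynomials: χ_{M1} = (x - 6)^3, χ_{M2} = (x - 6)^2(x + 5), χ_{M3} = (x + 1)^3, χ_{M4} = (x + 1)^3, χ_{M5} = (x + 1)^3.

{M1}: invariant factors x - 6, (x - 6)^2.

{M2}: invariant factors (x - 6)^2(x + 5).

{M3}: invariant factors x + 1, (x + 1)^2.

{M4, M5}: invariant factors (x + 1)^3.

Matrices are similar if and only if their invariant-factor lists agree; the partition into similarity classes is {M1}, {M2}, {M3}, {M4, M5}.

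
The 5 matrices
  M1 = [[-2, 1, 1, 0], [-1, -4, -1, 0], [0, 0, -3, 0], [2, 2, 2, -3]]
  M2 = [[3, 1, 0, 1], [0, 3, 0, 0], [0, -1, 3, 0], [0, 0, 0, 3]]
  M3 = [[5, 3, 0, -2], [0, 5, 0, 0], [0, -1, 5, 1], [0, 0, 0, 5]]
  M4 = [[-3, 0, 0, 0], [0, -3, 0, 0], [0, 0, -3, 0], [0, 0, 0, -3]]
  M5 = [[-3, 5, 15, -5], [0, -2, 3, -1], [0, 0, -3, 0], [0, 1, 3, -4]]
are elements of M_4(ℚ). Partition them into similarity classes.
4 classes: {M1, M5}, {M2}, {M3}, {M4}

Characteristic polynomials: χ_{M1} = (x + 3)^4, χ_{M2} = (x - 3)^4, χ_{M3} = (x - 5)^4, χ_{M4} = (x + 3)^4, χ_{M5} = (x + 3)^4.

{M1, M5}: invariant factors x + 3, x + 3, (x + 3)^2.

{M2}: invariant factors (x - 3)^2, (x - 3)^2.

{M3}: invariant factors (x - 5)^2, (x - 5)^2.

{M4}: invariant factors x + 3, x + 3, x + 3, x + 3.

Matrices are similar if and only if their invariant-factor lists agree; the partition into similarity classes is {M1, M5}, {M2}, {M3}, {M4}.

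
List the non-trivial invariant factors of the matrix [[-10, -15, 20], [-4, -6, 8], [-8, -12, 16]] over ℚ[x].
x, x^2

The Jordan structure of A has elementary divisors x^2, x. Arranging the block sizes at each eigenvalue in decreasing order and taking row products gives the invariant factors.

Invariant factors (smallest first, each dividing the next): x, x^2.

Check: the last factor x^2 is the minimal polynomial, and the product x^3 is the characteristic polynomial.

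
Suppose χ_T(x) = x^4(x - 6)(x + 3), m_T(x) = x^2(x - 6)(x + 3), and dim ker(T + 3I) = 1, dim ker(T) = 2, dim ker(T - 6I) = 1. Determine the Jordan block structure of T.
Jordan blocks: (-3, 1), (0, 2), (0, 2), (6, 1)

λ = -3: algebraic multiplicity 1 (exponent in χ_T), largest block size 1 (exponent in m_T), 1 block (geometric multiplicity). This forces block sizes [1].
λ = 0: algebraic multiplicity 4 (exponent in χ_T), largest block size 2 (exponent in m_T), 2 blocks (geometric multiplicity). These force block sizes [2, 2].
λ = 6: algebraic multiplicity 1 (exponent in χ_T), largest block size 1 (exponent in m_T), 1 block (geometric multiplicity). This forces block sizes [1].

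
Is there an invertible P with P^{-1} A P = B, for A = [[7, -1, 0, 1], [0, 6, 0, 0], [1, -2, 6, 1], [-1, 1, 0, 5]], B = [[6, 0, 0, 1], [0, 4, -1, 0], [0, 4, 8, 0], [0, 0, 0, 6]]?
Two matrices over a field are similar if and only if they have the same invariant factors.

Both A and B have characteristic polynomial (x - 6)^4 and minimal polynomial (x - 6)^2. Computing further, both have invariant factors (x - 6)^2, (x - 6)^2. Hence A and B are similar.

Yes.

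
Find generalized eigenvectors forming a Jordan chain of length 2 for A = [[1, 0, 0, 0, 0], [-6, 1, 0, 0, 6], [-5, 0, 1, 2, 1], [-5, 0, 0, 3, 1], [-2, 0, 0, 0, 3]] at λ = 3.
v_1 = [[0, 3, 2, 2, 1]]^T, v_2 = [[0, 0, 1, 1, 0]]^T

We seek v_1 ∈ ker((A - 3I)^2) \ ker(A - 3I), then set v_{i+1} = (A - 3I) v_i.

One such chain is v_1 = [[0, 3, 2, 2, 1]]^T, v_2 = [[0, 0, 1, 1, 0]]^T. Check: (A - 3I) v_2 = [[0, 0, 0, 0, 0]]^T = 0.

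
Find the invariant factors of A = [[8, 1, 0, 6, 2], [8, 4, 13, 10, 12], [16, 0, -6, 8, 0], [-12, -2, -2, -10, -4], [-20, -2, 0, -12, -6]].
x + 2, x + 2, (x + 2)^3

The Jordan structure of A has elementary divisors (x + 2)^3, (x + 2), (x + 2). Arranging the block sizes at each eigenvalue in decreasing order and taking row products gives the invariant factors.

Invariant factors (smallest first, each dividing the next): x + 2, x + 2, (x + 2)^3.

Check: the last factor (x + 2)^3 is the minimal polynomial, and the product (x + 2)^5 is the characteristic polynomial.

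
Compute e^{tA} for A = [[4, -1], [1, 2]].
e^{tA} = [[(t + 1)*e^{3*t}, -t*e^{3*t}], [t*e^{3*t}, (1 - t)*e^{3*t}]]

A has Jordan form J = [[3, 1], [0, 3]] with A = PJP^{-1}, so e^{tA} = P e^{tJ} P^{-1}.

For a Jordan block J_k(λ), e^{tJ_k(λ)} = e^{λt} · (I + tN + t^2 N^2/2! + ... + t^{k-1} N^{k-1}/(k-1)!) where N is the nilpotent superdiagonal part.

Assembling the blocks and conjugating back gives the entries of e^{tA} as shown above.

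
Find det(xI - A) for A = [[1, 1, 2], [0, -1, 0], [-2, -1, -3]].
xI - A = [[x - 1, -1, -2], [0, x + 1, 0], [2, 1, x + 3]].

Expanding det(xI - A) along the first row:
det(xI - A) = + (x - 1)·det([[x + 1, 0], [1, x + 3]]) - (-1)·det([[0, 0], [2, x + 3]]) + (-2)·det([[0, x + 1], [2, 1]]).

Evaluating gives χ_A(x) = x^3 + 3x^2 + 3x + 1 = (x + 1)^3.

χ_A(x) = (x + 1)^3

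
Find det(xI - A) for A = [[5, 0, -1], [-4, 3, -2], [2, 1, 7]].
xI - A = [[x - 5, 0, 1], [4, x - 3, 2], [-2, -1, x - 7]].

Expanding det(xI - A) along the first row:
det(xI - A) = + (x - 5)·det([[x - 3, 2], [-1, x - 7]]) - (0)·det([[4, 2], [-2, x - 7]]) + (1)·det([[4, x - 3], [-2, -1]]).

Evaluating gives χ_A(x) = x^3 - 15x^2 + 75x - 125 = (x - 5)^3.

χ_A(x) = (x - 5)^3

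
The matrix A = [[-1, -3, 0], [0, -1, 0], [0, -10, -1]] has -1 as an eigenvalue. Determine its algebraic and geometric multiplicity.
The characteristic polynomial is (x + 1)^3, so the factor x + 1 appears with exponent 3: the algebraic multiplicity is 3.

rank(A + I) = 1, so the eigenspace has dimension 3 - 1 = 2: the geometric multiplicity is 2.

Since 2 < 3, A is not diagonalizable.

algebraic multiplicity 3, geometric multiplicity 2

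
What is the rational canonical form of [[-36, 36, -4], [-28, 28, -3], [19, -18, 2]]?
R = [[0, 0, 4], [1, 0, -6], [0, 1, -6]]

The invariant factors of A (the non-unit diagonal entries of the Smith normal form of xI - A over ℚ[x]) are (x + 2)(x^2 + 4x - 2), each dividing the next. The characteristic polynomial is their product, (x + 2)(x^2 + 4x - 2).

The rational canonical form is the block-diagonal matrix of companion matrices C(f_i):
R = [[0, 0, 4], [1, 0, -6], [0, 1, -6]].

Note the characteristic polynomial does not split into linear factors over ℚ, so A has no Jordan form over ℚ; the rational canonical form exists over any field.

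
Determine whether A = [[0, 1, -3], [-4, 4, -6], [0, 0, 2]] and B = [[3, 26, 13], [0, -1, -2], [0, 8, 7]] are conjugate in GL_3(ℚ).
No.

trace(A) = 6 but trace(B) = 9. The trace is a similarity invariant, so A and B are not similar.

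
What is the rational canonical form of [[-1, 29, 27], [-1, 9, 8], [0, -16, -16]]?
The invariant factors of A (the non-unit diagonal entries of the Smith normal form of xI - A over ℚ[x]) are (x + 2)^2(x + 4), each dividing the next. The characteristic polynomial is their product, (x + 2)^2(x + 4).

The rational canonical form is the block-diagonal matrix of companion matrices C(f_i):
R = [[0, 0, -16], [1, 0, -20], [0, 1, -8]].

R = [[0, 0, -16], [1, 0, -20], [0, 1, -8]]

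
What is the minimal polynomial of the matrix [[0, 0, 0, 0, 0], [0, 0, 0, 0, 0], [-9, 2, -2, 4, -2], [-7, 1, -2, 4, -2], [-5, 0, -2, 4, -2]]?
m_A(x) = x^2

The characteristic polynomial factors as x^5. The minimal polynomial is ∏(x - λ)^{k_λ} where k_λ is the size of the largest Jordan block at λ.

For λ = 0: rank(A) = 2, and the largest Jordan block has size 2 (the smallest k with rank(A^k) = rank(A^(k+1))).

So m_A(x) = x^2.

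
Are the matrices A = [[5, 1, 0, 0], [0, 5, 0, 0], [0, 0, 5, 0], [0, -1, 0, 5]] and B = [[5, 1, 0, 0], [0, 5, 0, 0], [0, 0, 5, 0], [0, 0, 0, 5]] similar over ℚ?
Yes.

Two matrices over a field are similar if and only if they have the same invariant factors.

Both A and B have characteristic polynomial (x - 5)^4 and minimal polynomial (x - 5)^2. Computing further, both have invariant factors x - 5, x - 5, (x - 5)^2. Hence A and B are similar.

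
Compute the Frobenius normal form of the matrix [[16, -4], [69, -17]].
The invariant factors of A (the non-unit diagonal entries of the Smith normal form of xI - A over ℚ[x]) are x^2 + x + 4, each dividing the next. The characteristic polynomial is their product, x^2 + x + 4.

The rational canonical form is the block-diagonal matrix of companion matrices C(f_i):
R = [[0, -4], [1, -1]].

Note the characteristic polynomial does not split into linear factors over ℚ, so A has no Jordan form over ℚ; the rational canonical form exists over any field.

R = [[0, -4], [1, -1]]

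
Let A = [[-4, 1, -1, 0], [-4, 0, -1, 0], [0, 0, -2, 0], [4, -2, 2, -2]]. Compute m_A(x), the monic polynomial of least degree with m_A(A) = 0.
The characteristic polynomial factors as (x + 2)^4. The minimal polynomial is ∏(x - λ)^{k_λ} where k_λ is the size of the largest Jordan block at λ.

For λ = -2: rank(A + 2I) = 2, and the largest Jordan block has size 3 (the smallest k with rank((A + 2I)^k) = rank((A + 2I)^(k+1))).

So m_A(x) = (x + 2)^3.

m_A(x) = (x + 2)^3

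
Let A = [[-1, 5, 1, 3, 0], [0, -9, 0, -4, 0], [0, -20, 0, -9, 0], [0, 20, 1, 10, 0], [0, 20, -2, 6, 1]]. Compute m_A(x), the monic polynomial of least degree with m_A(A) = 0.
The characteristic polynomial factors as (x - 1)^3(x + 1)^2. The minimal polynomial is ∏(x - λ)^{k_λ} where k_λ is the size of the largest Jordan block at λ.

For λ = -1: rank(A + I) = 4, and the largest Jordan block has size 2 (the smallest k with rank((A + I)^k) = rank((A + I)^(k+1))).
For λ = 1: rank(A - I) = 3, and the largest Jordan block has size 2 (the smallest k with rank((A - I)^k) = rank((A - I)^(k+1))).

So m_A(x) = (x - 1)^2(x + 1)^2.

m_A(x) = (x - 1)^2(x + 1)^2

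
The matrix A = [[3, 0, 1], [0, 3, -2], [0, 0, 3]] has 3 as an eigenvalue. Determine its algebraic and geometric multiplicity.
algebraic multiplicity 3, geometric multiplicity 2

The characteristic polynomial is (x - 3)^3, so the factor x - 3 appears with exponent 3: the algebraic multiplicity is 3.

rank(A - 3I) = 1, so the eigenspace has dimension 3 - 1 = 2: the geometric multiplicity is 2.

Since 2 < 3, A is not diagonalizable.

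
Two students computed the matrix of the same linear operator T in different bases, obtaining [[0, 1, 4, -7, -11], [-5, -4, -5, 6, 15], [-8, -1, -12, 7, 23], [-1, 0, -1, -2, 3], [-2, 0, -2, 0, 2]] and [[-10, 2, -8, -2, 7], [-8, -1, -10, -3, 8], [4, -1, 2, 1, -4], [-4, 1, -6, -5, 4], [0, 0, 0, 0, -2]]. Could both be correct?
Two matrices over a field are similar if and only if they have the same invariant factors.

Both A and B have characteristic polynomial (x + 2)^2(x + 4)^3 and minimal polynomial (x + 2)^2(x + 4)^2. Computing further, both have invariant factors x + 4, (x + 2)^2(x + 4)^2. Hence A and B are similar.

Yes.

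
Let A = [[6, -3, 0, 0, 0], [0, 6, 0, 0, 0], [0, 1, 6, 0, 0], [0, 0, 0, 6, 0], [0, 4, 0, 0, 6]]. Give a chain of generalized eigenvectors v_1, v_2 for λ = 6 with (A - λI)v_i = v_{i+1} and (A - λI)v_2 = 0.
v_1 = [[0, 1, -1, 0, 0]]^T, v_2 = [[-3, 0, 1, 0, 4]]^T

We seek v_1 ∈ ker((A - 6I)^2) \ ker(A - 6I), then set v_{i+1} = (A - 6I) v_i.

One such chain is v_1 = [[0, 1, -1, 0, 0]]^T, v_2 = [[-3, 0, 1, 0, 4]]^T. Check: (A - 6I) v_2 = [[0, 0, 0, 0, 0]]^T = 0.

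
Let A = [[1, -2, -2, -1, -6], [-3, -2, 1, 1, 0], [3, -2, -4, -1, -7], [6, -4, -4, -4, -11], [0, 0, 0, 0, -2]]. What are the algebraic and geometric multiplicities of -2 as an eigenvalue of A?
The characteristic polynomial is (x + 2)^4(x + 3), so the factor x + 2 appears with exponent 4: the algebraic multiplicity is 4.

rank(A + 2I) = 3, so the eigenspace has dimension 5 - 3 = 2: the geometric multiplicity is 2.

Since 2 < 4, A is not diagonalizable.

algebraic multiplicity 4, geometric multiplicity 2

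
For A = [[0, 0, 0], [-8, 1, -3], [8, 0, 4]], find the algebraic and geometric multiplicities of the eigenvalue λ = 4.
algebraic multiplicity 1, geometric multiplicity 1

The characteristic polynomial is x(x - 4)(x - 1), so the factor x - 4 appears with exponent 1: the algebraic multiplicity is 1.

rank(A - 4I) = 2, so the eigenspace has dimension 3 - 2 = 1: the geometric multiplicity is 1.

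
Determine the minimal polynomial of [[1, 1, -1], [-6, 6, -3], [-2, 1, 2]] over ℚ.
The characteristic polynomial factors as (x - 3)^3. The minimal polynomial is ∏(x - λ)^{k_λ} where k_λ is the size of the largest Jordan block at λ.

For λ = 3: rank(A - 3I) = 1, and the largest Jordan block has size 2 (the smallest k with rank((A - 3I)^k) = rank((A - 3I)^(k+1))).

So m_A(x) = (x - 3)^2.

m_A(x) = (x - 3)^2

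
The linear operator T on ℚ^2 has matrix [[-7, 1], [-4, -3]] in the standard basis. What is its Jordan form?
J = [[-5, 1], [0, -5]]

The characteristic polynomial is det(xI - A) = (x + 5)^2, so the eigenvalues are -5 (algebraic multiplicity 2).

For λ = -5: rank(A + 5I) = 1, rank((A + 5I)^2) = 0. The eigenspace has dimension 2 - 1 = 1, so there is 1 Jordan block; the rank sequence gives block sizes [2].

Assembling the blocks gives the Jordan form J above.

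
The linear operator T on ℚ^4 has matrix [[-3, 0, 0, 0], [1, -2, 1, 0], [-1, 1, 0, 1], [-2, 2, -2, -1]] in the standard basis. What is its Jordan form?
J = [[-3, 0, 0, 0], [0, -1, 1, 0], [0, 0, -1, 1], [0, 0, 0, -1]]

The characteristic polynomial is det(xI - A) = (x + 1)^3(x + 3), so the eigenvalues are -3 (algebraic multiplicity 1), -1 (algebraic multiplicity 3).

For λ = -3: algebraic multiplicity 1 gives one 1×1 block.

For λ = -1: rank(A + I) = 3, rank((A + I)^2) = 2, rank((A + I)^3) = 1. The eigenspace has dimension 4 - 3 = 1, so there is 1 Jordan block; the rank sequence gives block sizes [3].

Assembling the blocks gives the Jordan form J above.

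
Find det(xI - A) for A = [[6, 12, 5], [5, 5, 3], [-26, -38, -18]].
χ_A(x) = (x + 2)^2(x + 3)

xI - A = [[x - 6, -12, -5], [-5, x - 5, -3], [26, 38, x + 18]].

Expanding det(xI - A) along the first row:
det(xI - A) = + (x - 6)·det([[x - 5, -3], [38, x + 18]]) - (-12)·det([[-5, -3], [26, x + 18]]) + (-5)·det([[-5, x - 5], [26, 38]]).

Evaluating gives χ_A(x) = x^3 + 7x^2 + 16x + 12 = (x + 2)^2(x + 3).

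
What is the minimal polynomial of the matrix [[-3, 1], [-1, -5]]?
The characteristic polynomial factors as (x + 4)^2. The minimal polynomial is ∏(x - λ)^{k_λ} where k_λ is the size of the largest Jordan block at λ.

For λ = -4: rank(A + 4I) = 1, and the largest Jordan block has size 2 (the smallest k with rank((A + 4I)^k) = rank((A + 4I)^(k+1))).

So m_A(x) = (x + 4)^2.

m_A(x) = (x + 4)^2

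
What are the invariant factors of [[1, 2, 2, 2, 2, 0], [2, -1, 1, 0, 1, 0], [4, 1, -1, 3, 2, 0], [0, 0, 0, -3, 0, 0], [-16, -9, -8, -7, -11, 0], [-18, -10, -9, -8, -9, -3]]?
x + 3, x + 3, x + 3, (x + 3)^3

The Jordan structure of A has elementary divisors (x + 3)^3, (x + 3), (x + 3), (x + 3). Arranging the block sizes at each eigenvalue in decreasing order and taking row products gives the invariant factors.

Invariant factors (smallest first, each dividing the next): x + 3, x + 3, x + 3, (x + 3)^3.

Check: the last factor (x + 3)^3 is the minimal polynomial, and the product (x + 3)^6 is the characteristic polynomial.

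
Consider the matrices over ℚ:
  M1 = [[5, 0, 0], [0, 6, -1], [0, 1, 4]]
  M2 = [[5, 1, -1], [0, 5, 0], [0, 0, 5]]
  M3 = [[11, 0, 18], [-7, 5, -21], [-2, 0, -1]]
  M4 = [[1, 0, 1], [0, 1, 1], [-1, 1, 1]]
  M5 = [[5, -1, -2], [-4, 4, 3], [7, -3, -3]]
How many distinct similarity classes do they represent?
Characteristic polynomials: χ_{M1} = (x - 5)^3, χ_{M2} = (x - 5)^3, χ_{M3} = (x - 5)^3, χ_{M4} = (x - 1)^3, χ_{M5} = (x - 2)^3.

{M1, M2, M3}: invariant factors x - 5, (x - 5)^2.

{M4}: invariant factors (x - 1)^3.

{M5}: invariant factors (x - 2)^3.

Matrices are similar if and only if their invariant-factor lists agree; the partition into similarity classes is {M1, M2, M3}, {M4}, {M5}.

3 classes: {M1, M2, M3}, {M4}, {M5}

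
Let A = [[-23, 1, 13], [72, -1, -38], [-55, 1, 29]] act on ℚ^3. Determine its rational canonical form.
The invariant factors of A (the non-unit diagonal entries of the Smith normal form of xI - A over ℚ[x]) are (x - 4)(x^2 - x + 4), each dividing the next. The characteristic polynomial is their product, (x - 4)(x^2 - x + 4).

The rational canonical form is the block-diagonal matrix of companion matrices C(f_i):
R = [[0, 0, 16], [1, 0, -8], [0, 1, 5]].

Note the characteristic polynomial does not split into linear factors over ℚ, so A has no Jordan form over ℚ; the rational canonical form exists over any field.

R = [[0, 0, 16], [1, 0, -8], [0, 1, 5]]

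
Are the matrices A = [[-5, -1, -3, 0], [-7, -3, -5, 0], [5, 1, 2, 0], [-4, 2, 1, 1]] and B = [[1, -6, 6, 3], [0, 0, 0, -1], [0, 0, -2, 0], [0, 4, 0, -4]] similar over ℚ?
No.

Both have characteristic polynomial (x - 1)(x + 2)^3, but the minimal polynomial of A is (x - 1)(x + 2)^3 while the minimal polynomial of B is (x - 1)(x + 2)^2. The minimal polynomial is a similarity invariant, so A and B are not similar.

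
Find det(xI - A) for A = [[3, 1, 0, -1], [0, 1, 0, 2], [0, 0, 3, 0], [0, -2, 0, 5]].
xI - A = [[x - 3, -1, 0, 1], [0, x - 1, 0, -2], [0, 0, x - 3, 0], [0, 2, 0, x - 5]].

Expanding det(xI - A) along the first row:
det(xI - A) = + (x - 3)·det([[x - 1, 0, -2], [0, x - 3, 0], [2, 0, x - 5]]) - (-1)·det([[0, 0, -2], [0, x - 3, 0], [0, 0, x - 5]]) + (0)·det([[0, x - 1, -2], [0, 0, 0], [0, 2, x - 5]]) - (1)·det([[0, x - 1, 0], [0, 0, x - 3], [0, 2, 0]]).

Evaluating gives χ_A(x) = x^4 - 12x^3 + 54x^2 - 108x + 81 = (x - 3)^4.

χ_A(x) = (x - 3)^4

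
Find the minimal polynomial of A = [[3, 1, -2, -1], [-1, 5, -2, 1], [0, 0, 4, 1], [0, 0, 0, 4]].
The characteristic polynomial factors as (x - 4)^4. The minimal polynomial is ∏(x - λ)^{k_λ} where k_λ is the size of the largest Jordan block at λ.

For λ = 4: rank(A - 4I) = 2, and the largest Jordan block has size 2 (the smallest k with rank((A - 4I)^k) = rank((A - 4I)^(k+1))).

So m_A(x) = (x - 4)^2.

m_A(x) = (x - 4)^2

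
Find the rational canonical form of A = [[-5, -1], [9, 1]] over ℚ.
The invariant factors of A (the non-unit diagonal entries of the Smith normal form of xI - A over ℚ[x]) are (x + 2)^2, each dividing the next. The characteristic polynomial is their product, (x + 2)^2.

The rational canonical form is the block-diagonal matrix of companion matrices C(f_i):
R = [[0, -4], [1, -4]].

R = [[0, -4], [1, -4]]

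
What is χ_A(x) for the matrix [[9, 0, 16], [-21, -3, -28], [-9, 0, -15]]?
χ_A(x) = (x + 3)^3

xI - A = [[x - 9, 0, -16], [21, x + 3, 28], [9, 0, x + 15]].

Expanding det(xI - A) along the first row:
det(xI - A) = + (x - 9)·det([[x + 3, 28], [0, x + 15]]) - (0)·det([[21, 28], [9, x + 15]]) + (-16)·det([[21, x + 3], [9, 0]]).

Evaluating gives χ_A(x) = x^3 + 9x^2 + 27x + 27 = (x + 3)^3.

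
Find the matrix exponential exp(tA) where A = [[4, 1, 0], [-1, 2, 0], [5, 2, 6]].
A has Jordan form J = [[3, 1, 0], [0, 3, 0], [0, 0, 6]] with A = PJP^{-1}, so e^{tA} = P e^{tJ} P^{-1}.

For a Jordan block J_k(λ), e^{tJ_k(λ)} = e^{λt} · (I + tN + t^2 N^2/2! + ... + t^{k-1} N^{k-1}/(k-1)!) where N is the nilpotent superdiagonal part.

Assembling the blocks and conjugating back gives the entries of e^{tA} as shown above.

e^{tA} = [[(t + 1)*e^{3*t}, t*e^{3*t}, 0], [-t*e^{3*t}, (1 - t)*e^{3*t}, 0], [(-t + 2*e^{3*t} - 2)*e^{3*t}, (-t + e^{3*t} - 1)*e^{3*t}, e^{6*t}]]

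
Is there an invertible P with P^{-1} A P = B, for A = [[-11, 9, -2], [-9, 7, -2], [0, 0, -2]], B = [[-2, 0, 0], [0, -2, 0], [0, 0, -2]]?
No.

Both have characteristic polynomial (x + 2)^3, but the minimal polynomial of A is (x + 2)^2 while the minimal polynomial of B is x + 2. The minimal polynomial is a similarity invariant, so A and B are not similar.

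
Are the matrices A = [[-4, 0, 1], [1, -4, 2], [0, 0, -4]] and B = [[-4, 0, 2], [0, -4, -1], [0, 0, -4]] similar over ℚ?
Both have characteristic polynomial (x + 4)^3, but the minimal polynomial of A is (x + 4)^3 while the minimal polynomial of B is (x + 4)^2. The minimal polynomial is a similarity invariant, so A and B are not similar.

No.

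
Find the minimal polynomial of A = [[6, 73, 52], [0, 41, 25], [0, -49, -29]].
m_A(x) = (x - 6)^3

The characteristic polynomial factors as (x - 6)^3. The minimal polynomial is ∏(x - λ)^{k_λ} where k_λ is the size of the largest Jordan block at λ.

For λ = 6: rank(A - 6I) = 2, and the largest Jordan block has size 3 (the smallest k with rank((A - 6I)^k) = rank((A - 6I)^(k+1))).

So m_A(x) = (x - 6)^3.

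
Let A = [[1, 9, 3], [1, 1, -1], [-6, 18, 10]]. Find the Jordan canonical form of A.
The characteristic polynomial is det(xI - A) = (x - 4)^3, so the eigenvalues are 4 (algebraic multiplicity 3).

For λ = 4: rank(A - 4I) = 1, rank((A - 4I)^2) = 0. The eigenspace has dimension 3 - 1 = 2, so there are 2 Jordan blocks; the rank sequence gives block sizes [2, 1].

Assembling the blocks gives the Jordan form J above.

J = [[4, 1, 0], [0, 4, 0], [0, 0, 4]]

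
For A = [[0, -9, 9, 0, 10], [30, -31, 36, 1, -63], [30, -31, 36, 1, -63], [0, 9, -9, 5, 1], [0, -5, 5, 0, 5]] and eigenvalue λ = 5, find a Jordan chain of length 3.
v_1 = [[2, 0, 0, 0, 1]]^T, v_2 = [[0, -3, -3, 1, 0]]^T, v_3 = [[0, 1, 1, 0, 0]]^T

We seek v_1 ∈ ker((A - 5I)^3) \ ker((A - 5I)^2), then set v_{i+1} = (A - 5I) v_i.

One such chain is v_1 = [[2, 0, 0, 0, 1]]^T, v_2 = [[0, -3, -3, 1, 0]]^T, v_3 = [[0, 1, 1, 0, 0]]^T. Check: (A - 5I) v_3 = [[0, 0, 0, 0, 0]]^T = 0.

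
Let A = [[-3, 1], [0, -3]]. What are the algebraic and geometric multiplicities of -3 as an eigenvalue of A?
algebraic multiplicity 2, geometric multiplicity 1

The characteristic polynomial is (x + 3)^2, so the factor x + 3 appears with exponent 2: the algebraic multiplicity is 2.

rank(A + 3I) = 1, so the eigenspace has dimension 2 - 1 = 1: the geometric multiplicity is 1.

Since 1 < 2, A is not diagonalizable.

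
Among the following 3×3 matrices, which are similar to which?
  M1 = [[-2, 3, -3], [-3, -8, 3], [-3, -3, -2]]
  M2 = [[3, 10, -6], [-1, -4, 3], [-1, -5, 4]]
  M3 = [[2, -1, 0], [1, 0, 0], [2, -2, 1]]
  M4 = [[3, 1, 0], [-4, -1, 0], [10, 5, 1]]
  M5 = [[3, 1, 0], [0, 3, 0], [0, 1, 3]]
Characteristic polynomials: χ_{M1} = (x + 2)(x + 5)^2, χ_{M2} = (x - 1)^3, χ_{M3} = (x - 1)^3, χ_{M4} = (x - 1)^3, χ_{M5} = (x - 3)^3.

{M1}: invariant factors x + 5, (x + 2)(x + 5).

{M2, M3, M4}: invariant factors x - 1, (x - 1)^2.

{M5}: invariant factors x - 3, (x - 3)^2.

Matrices are similar if and only if their invariant-factor lists agree; the partition into similarity classes is {M1}, {M2, M3, M4}, {M5}.

3 classes: {M1}, {M2, M3, M4}, {M5}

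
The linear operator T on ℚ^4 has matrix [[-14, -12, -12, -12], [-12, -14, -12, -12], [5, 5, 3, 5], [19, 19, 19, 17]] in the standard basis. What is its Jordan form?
The characteristic polynomial is det(xI - A) = (x + 2)^4, so the eigenvalues are -2 (algebraic multiplicity 4).

For λ = -2: rank(A + 2I) = 1, rank((A + 2I)^2) = 0. The eigenspace has dimension 4 - 1 = 3, so there are 3 Jordan blocks; the rank sequence gives block sizes [2, 1, 1].

Assembling the blocks gives the Jordan form J above.

J = [[-2, 1, 0, 0], [0, -2, 0, 0], [0, 0, -2, 0], [0, 0, 0, -2]]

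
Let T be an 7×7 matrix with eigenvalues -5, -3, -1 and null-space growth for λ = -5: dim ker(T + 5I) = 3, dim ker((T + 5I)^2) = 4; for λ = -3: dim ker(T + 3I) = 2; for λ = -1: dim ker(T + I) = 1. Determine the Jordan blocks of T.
λ = -5: successive nullity increments [3, 1] count blocks of size ≥ k; block sizes are [2, 1, 1].
λ = -3: successive nullity increments [2] count blocks of size ≥ k; block sizes are [1, 1].
λ = -1: successive nullity increments [1] count blocks of size ≥ k; block sizes are [1].

Jordan blocks: (-5, 2), (-5, 1), (-5, 1), (-3, 1), (-3, 1), (-1, 1)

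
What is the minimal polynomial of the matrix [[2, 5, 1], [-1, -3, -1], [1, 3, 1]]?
m_A(x) = x^3

The characteristic polynomial factors as x^3. The minimal polynomial is ∏(x - λ)^{k_λ} where k_λ is the size of the largest Jordan block at λ.

For λ = 0: rank(A) = 2, and the largest Jordan block has size 3 (the smallest k with rank(A^k) = rank(A^(k+1))).

So m_A(x) = x^3.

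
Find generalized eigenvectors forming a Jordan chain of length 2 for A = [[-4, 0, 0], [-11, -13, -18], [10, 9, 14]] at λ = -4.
We seek v_1 ∈ ker((A + 4I)^2) \ ker(A + 4I), then set v_{i+1} = (A + 4I) v_i.

One such chain is v_1 = [[-1, 1, 0]]^T, v_2 = [[0, 2, -1]]^T. Check: (A + 4I) v_2 = [[0, 0, 0]]^T = 0.

v_1 = [[-1, 1, 0]]^T, v_2 = [[0, 2, -1]]^T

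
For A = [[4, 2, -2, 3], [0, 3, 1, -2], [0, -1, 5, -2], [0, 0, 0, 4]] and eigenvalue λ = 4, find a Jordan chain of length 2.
v_1 = [[0, 0, 1, 1]]^T, v_2 = [[1, -1, -1, 0]]^T

We seek v_1 ∈ ker((A - 4I)^2) \ ker(A - 4I), then set v_{i+1} = (A - 4I) v_i.

One such chain is v_1 = [[0, 0, 1, 1]]^T, v_2 = [[1, -1, -1, 0]]^T. Check: (A - 4I) v_2 = [[0, 0, 0, 0]]^T = 0.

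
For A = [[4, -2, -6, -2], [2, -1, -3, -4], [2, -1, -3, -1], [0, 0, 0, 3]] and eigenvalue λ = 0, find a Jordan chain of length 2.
v_1 = [[-5, -5, -2, 0]]^T, v_2 = [[2, 1, 1, 0]]^T

We seek v_1 ∈ ker(A^2) \ ker(A), then set v_{i+1} = A v_i.

One such chain is v_1 = [[-5, -5, -2, 0]]^T, v_2 = [[2, 1, 1, 0]]^T. Check: A v_2 = [[0, 0, 0, 0]]^T = 0.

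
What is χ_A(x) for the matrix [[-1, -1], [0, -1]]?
χ_A(x) = (x + 1)^2

xI - A = [[x + 1, 1], [0, x + 1]].

Expanding det(xI - A) along the first row:
det(xI - A) = + (x + 1)·det([[x + 1]]) - (1)·det([[0]]).

Evaluating gives χ_A(x) = x^2 + 2x + 1 = (x + 1)^2.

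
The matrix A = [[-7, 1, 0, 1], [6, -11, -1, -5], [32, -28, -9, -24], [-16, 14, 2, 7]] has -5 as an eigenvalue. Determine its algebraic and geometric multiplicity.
The characteristic polynomial is (x + 5)^4, so the factor x + 5 appears with exponent 4: the algebraic multiplicity is 4.

rank(A + 5I) = 2, so the eigenspace has dimension 4 - 2 = 2: the geometric multiplicity is 2.

Since 2 < 4, A is not diagonalizable.

algebraic multiplicity 4, geometric multiplicity 2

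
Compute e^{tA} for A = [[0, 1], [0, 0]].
e^{tA} = [[1, t], [0, 1]]

A has Jordan form J = [[0, 1], [0, 0]] with A = PJP^{-1}, so e^{tA} = P e^{tJ} P^{-1}.

For a Jordan block J_k(λ), e^{tJ_k(λ)} = e^{λt} · (I + tN + t^2 N^2/2! + ... + t^{k-1} N^{k-1}/(k-1)!) where N is the nilpotent superdiagonal part.

Assembling the blocks and conjugating back gives the entries of e^{tA} as shown above.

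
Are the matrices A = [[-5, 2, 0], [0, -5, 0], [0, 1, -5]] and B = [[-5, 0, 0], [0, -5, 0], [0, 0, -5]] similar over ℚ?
Both have characteristic polynomial (x + 5)^3, but the minimal polynomial of A is (x + 5)^2 while the minimal polynomial of B is x + 5. The minimal polynomial is a similarity invariant, so A and B are not similar.

No.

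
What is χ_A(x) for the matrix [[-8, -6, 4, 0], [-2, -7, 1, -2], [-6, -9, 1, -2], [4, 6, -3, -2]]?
χ_A(x) = (x + 4)^4

xI - A = [[x + 8, 6, -4, 0], [2, x + 7, -1, 2], [6, 9, x - 1, 2], [-4, -6, 3, x + 2]].

Expanding det(xI - A) along the first row:
det(xI - A) = + (x + 8)·det([[x + 7, -1, 2], [9, x - 1, 2], [-6, 3, x + 2]]) - (6)·det([[2, -1, 2], [6, x - 1, 2], [-4, 3, x + 2]]) + (-4)·det([[2, x + 7, 2], [6, 9, 2], [-4, -6, x + 2]]) - (0)·det([[2, x + 7, -1], [6, 9, x - 1], [-4, -6, 3]]).

Evaluating gives χ_A(x) = x^4 + 16x^3 + 96x^2 + 256x + 256 = (x + 4)^4.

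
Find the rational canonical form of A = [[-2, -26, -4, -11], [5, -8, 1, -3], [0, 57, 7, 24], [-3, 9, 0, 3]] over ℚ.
R = [[0, 0, 0, 0], [1, 0, 0, -4], [0, 1, 0, -4], [0, 0, 1, 0]]

The invariant factors of A (the non-unit diagonal entries of the Smith normal form of xI - A over ℚ[x]) are x(x^3 + 4x + 4), each dividing the next. The characteristic polynomial is their product, x(x^3 + 4x + 4).

The rational canonical form is the block-diagonal matrix of companion matrices C(f_i):
R = [[0, 0, 0, 0], [1, 0, 0, -4], [0, 1, 0, -4], [0, 0, 1, 0]].

Note the characteristic polynomial does not split into linear factors over ℚ, so A has no Jordan form over ℚ; the rational canonical form exists over any field.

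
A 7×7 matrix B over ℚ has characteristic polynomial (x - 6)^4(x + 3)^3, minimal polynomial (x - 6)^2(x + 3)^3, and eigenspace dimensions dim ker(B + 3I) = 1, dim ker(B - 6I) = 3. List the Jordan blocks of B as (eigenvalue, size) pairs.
Jordan blocks: (-3, 3), (6, 2), (6, 1), (6, 1)

λ = -3: algebraic multiplicity 3 (exponent in χ_B), largest block size 3 (exponent in m_B), 1 block (geometric multiplicity). This forces block sizes [3].
λ = 6: algebraic multiplicity 4 (exponent in χ_B), largest block size 2 (exponent in m_B), 3 blocks (geometric multiplicity). These force block sizes [2, 1, 1].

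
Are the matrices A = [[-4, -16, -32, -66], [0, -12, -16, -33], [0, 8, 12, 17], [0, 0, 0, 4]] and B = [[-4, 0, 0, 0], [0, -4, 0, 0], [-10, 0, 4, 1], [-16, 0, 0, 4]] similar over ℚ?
Yes.

Two matrices over a field are similar if and only if they have the same invariant factors.

Both A and B have characteristic polynomial (x - 4)^2(x + 4)^2 and minimal polynomial (x - 4)^2(x + 4). Computing further, both have invariant factors x + 4, (x - 4)^2(x + 4). Hence A and B are similar.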